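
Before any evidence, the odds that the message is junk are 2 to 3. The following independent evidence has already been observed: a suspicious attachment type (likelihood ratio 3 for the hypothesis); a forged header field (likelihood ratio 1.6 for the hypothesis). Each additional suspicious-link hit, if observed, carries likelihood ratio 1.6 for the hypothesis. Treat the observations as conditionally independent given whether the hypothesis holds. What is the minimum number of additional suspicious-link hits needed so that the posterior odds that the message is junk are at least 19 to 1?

Prior odds = 2/3.
Combined Bayes factor of the evidence already in hand = 3 × 1.6 = 4.8.
Odds after that evidence = (2/3) × 4.8 = 3.2.
Target odds = 19.
Need 1.6ⁿ ≥ 19 ÷ 3.2 = 5.9375.
1.6³ = 4.096 falls short of 5.9375 but 1.6⁴ = 6.5536 reaches it, so n = 4.

4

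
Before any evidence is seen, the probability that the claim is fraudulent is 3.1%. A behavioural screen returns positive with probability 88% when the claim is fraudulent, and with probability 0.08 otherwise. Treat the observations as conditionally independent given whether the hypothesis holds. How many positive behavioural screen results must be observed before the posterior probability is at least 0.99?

Prior odds: 0.031 ÷ 0.969 = 31/969.
Likelihood ratio of a positive result = 0.88/0.08 = 11.
Target posterior odds = 0.99/0.01 = 99.
Require 11ⁿ ≥ 99 ÷ (31/969) = 95931/31.
11³ = 1331 falls short of 95931/31 but 11⁴ = 14641 reaches it, so n = 4.

4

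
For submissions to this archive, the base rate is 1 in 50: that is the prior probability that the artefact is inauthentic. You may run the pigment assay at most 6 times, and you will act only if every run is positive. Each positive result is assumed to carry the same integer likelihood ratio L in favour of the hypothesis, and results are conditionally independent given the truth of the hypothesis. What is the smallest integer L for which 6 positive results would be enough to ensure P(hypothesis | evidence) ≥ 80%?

3

Prior odds = 0.02/0.98 = 1/49.
Target odds = 0.8/0.2 = 4.
Need L⁶ ≥ 4 ÷ (1/49) = 196.
2⁶ = 64 < 196 ≤ 729 = 3⁶, so L = 3.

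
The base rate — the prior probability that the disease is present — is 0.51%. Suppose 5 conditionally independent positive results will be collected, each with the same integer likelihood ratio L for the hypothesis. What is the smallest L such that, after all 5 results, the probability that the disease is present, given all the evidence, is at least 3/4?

4

Prior odds = 0.0051/0.9949 = 51/9949.
Target odds = 0.75/0.25 = 3.
Need L⁵ ≥ 3 ÷ (51/9949) = 9949/17.
3⁵ = 243 < 9949/17 ≤ 1024 = 4⁵, so L = 4.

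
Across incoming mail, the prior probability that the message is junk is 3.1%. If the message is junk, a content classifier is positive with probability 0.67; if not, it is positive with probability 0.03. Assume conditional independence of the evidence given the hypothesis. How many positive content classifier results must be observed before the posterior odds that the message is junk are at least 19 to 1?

Prior odds = 0.031/0.969 = 31/969.
Likelihood ratio of a positive = 0.67/0.03 = 67/3.
Target odds = 19.
Need (31/969) × (67/3)ⁿ ≥ 19, i.e. (67/3)ⁿ ≥ 18411/31.
(67/3)² = 4489/9 falls short of 18411/31 but (67/3)³ = 300763/27 reaches it, so n = 3.

3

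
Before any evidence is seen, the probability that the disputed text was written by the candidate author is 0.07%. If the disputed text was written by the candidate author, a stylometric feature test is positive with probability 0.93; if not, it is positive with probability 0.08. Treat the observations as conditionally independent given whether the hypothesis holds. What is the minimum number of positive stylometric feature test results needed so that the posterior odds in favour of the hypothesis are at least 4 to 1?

4

Prior odds = 0.0007/0.9993 = 7/9993.
Likelihood ratio of a positive = 0.93/0.08 = 11.625.
Target odds = 4.
Need (7/9993) × 11.625ⁿ ≥ 4, i.e. 11.625ⁿ ≥ 39972/7.
11.625³ = 804357/512 falls short of 39972/7 but 11.625⁴ = 74805201/4096 reaches it, so n = 4.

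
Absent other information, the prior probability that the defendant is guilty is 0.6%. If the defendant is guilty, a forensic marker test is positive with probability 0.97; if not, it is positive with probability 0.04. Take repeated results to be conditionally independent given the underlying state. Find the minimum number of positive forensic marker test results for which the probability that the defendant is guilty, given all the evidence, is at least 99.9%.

Prior odds = 0.006/0.994 = 3/497.
Likelihood ratio of a positive = 0.97/0.04 = 24.25.
Target posterior odds = 0.999/0.001 = 999.
Require 24.25ⁿ ≥ 999 ÷ (3/497) = 165501.
24.25³ = 912673/64 falls short of 165501 but 24.25⁴ = 88529281/256 reaches it, so n = 4.

4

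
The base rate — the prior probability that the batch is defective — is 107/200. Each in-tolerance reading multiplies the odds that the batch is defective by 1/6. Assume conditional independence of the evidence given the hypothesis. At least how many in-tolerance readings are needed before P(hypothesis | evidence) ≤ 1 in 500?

Prior odds = 0.535/0.465 = 107/93.
Likelihood ratio per in-tolerance reading = 1/6.
Target odds: 0.002 ÷ 0.998 = 1/499.
Need (107/93) × (1/6)ⁿ ≤ 1/499, i.e. (1/6)ⁿ ≤ 93/53393.
(1/6)³ = 1/216 is still above 93/53393 but (1/6)⁴ = 1/1296 is at or below it, so n = 4.

4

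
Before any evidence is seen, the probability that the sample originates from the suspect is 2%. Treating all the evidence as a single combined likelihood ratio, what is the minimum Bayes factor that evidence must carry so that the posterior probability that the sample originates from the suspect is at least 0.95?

931

Prior odds = 0.02/0.98 = 1/49.
Target odds = 0.95/0.05 = 19.
Required Bayes factor = 19 ÷ (1/49) = 931.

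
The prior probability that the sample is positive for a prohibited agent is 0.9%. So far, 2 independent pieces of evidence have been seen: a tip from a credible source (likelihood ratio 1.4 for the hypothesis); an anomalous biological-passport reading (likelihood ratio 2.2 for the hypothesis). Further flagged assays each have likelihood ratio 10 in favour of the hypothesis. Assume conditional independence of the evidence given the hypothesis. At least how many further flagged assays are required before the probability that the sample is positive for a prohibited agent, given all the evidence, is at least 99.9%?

Prior odds = 0.009/0.991 = 9/991.
Combined Bayes factor of the evidence already in hand = 1.4 × 2.2 = 3.08.
Odds after that evidence = (9/991) × 3.08 = 693/24775.
Target odds = 0.999/0.001 = 999.
Need 10ⁿ ≥ 999 ÷ (693/24775) = 2750025/77.
10⁴ = 10000 falls short of 2750025/77 but 10⁵ = 100000 reaches it, so n = 5.

5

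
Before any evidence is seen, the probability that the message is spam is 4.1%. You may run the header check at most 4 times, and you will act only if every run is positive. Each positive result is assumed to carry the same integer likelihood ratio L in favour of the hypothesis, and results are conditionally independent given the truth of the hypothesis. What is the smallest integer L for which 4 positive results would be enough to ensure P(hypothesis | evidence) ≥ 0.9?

Prior odds = 0.041/0.959 = 41/959.
Target odds = 0.9/0.1 = 9.
Need L⁴ ≥ 9 ÷ (41/959) = 8631/41.
3⁴ = 81 < 8631/41 ≤ 256 = 4⁴, so L = 4.

4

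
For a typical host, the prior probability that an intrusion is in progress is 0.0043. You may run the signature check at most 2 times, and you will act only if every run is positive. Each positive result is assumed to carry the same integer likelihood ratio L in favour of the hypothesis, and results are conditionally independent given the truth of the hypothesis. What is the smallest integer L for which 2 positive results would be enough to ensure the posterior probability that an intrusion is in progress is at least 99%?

Prior odds = 0.0043/0.9957 = 43/9957.
Target odds = 0.99/0.01 = 99.
Need L² ≥ 99 ÷ (43/9957) = 985743/43.
151² = 22801 < 985743/43 ≤ 23104 = 152², so L = 152.

152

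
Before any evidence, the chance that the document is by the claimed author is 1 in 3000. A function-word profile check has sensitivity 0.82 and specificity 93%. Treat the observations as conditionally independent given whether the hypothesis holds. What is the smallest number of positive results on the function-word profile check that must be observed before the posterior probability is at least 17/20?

Prior odds = (1/3000)/(2999/3000) = 1/2999.
False-positive rate = 1 − 0.93 = 0.07; likelihood ratio of a positive = 0.82/0.07 = 82/7.
Target odds: 0.85 ÷ 0.15 = 17/3.
Require (82/7)ⁿ ≥ 17/3 ÷ (1/2999) = 50983/3.
(82/7)³ = 551368/343 falls short of 50983/3 but (82/7)⁴ = 45212176/2401 reaches it, so n = 4.

4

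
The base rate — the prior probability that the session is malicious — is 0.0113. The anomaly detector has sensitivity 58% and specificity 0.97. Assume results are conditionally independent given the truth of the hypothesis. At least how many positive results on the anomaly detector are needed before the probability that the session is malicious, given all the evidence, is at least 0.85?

3

Prior odds: 0.0113 ÷ 0.9887 = 113/9887.
False-positive rate = 1 − 0.97 = 0.03; likelihood ratio of a positive = 0.58/0.03 = 58/3.
Target posterior odds = 0.85/0.15 = 17/3.
Need (113/9887) × (58/3)ⁿ ≥ 17/3, i.e. (58/3)ⁿ ≥ 168079/339.
(58/3)² = 3364/9 falls short of 168079/339 but (58/3)³ = 195112/27 reaches it, so n = 3.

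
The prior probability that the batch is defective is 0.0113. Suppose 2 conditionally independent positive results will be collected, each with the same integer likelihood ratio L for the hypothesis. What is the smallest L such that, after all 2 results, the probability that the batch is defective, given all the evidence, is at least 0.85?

Prior odds = 0.0113/0.9887 = 113/9887.
Target odds = 0.85/0.15 = 17/3.
Need L² ≥ 17/3 ÷ (113/9887) = 168079/339.
22² = 484 < 168079/339 ≤ 529 = 23², so L = 23.

23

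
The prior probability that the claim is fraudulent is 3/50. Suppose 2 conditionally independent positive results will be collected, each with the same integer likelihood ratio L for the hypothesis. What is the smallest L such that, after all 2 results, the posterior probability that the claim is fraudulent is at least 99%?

Prior odds = 0.06/0.94 = 3/47.
Target odds = 0.99/0.01 = 99.
Need L² ≥ 99 ÷ (3/47) = 1551.
39² = 1521 < 1551 ≤ 1600 = 40², so L = 40.

40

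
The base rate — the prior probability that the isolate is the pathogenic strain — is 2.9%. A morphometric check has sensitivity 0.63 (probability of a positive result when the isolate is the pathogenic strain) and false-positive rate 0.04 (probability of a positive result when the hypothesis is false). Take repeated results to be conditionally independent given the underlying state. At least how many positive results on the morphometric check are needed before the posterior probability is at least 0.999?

4

Prior odds = 0.029/0.971 = 29/971.
Likelihood ratio of a positive result = 0.63/0.04 = 15.75.
Target odds: 0.999 ÷ 0.001 = 999.
Need (29/971) × 15.75ⁿ ≥ 999, i.e. 15.75ⁿ ≥ 970029/29.
15.75³ = 3906.984375 falls short of 970029/29 but 15.75⁴ = 15752961/256 reaches it, so n = 4.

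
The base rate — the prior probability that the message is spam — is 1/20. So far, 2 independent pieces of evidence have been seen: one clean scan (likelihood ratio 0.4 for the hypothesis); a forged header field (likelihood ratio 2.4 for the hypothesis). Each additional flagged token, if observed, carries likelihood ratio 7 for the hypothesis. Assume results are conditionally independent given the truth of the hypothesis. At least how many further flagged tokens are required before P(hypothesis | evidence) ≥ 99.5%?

Prior odds = 0.05/0.95 = 1/19.
Combined Bayes factor of the evidence already in hand = 0.4 × 2.4 = 0.96.
Odds after that evidence = (1/19) × 0.96 = 24/475.
Target odds = 0.995/0.005 = 199.
Need 7ⁿ ≥ 199 ÷ (24/475) = 94525/24.
7⁴ = 2401 falls short of 94525/24 but 7⁵ = 16807 reaches it, so n = 5.

5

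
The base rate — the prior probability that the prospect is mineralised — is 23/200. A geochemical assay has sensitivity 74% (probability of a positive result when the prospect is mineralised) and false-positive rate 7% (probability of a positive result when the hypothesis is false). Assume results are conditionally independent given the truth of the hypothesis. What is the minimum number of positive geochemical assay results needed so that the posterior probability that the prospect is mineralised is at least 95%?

3

Prior odds: 0.115 ÷ 0.885 = 23/177.
Likelihood ratio of a positive result = 0.74/0.07 = 74/7.
Target odds: 0.95 ÷ 0.05 = 19.
Need (23/177) × (74/7)ⁿ ≥ 19, i.e. (74/7)ⁿ ≥ 3363/23.
(74/7)² = 5476/49 falls short of 3363/23 but (74/7)³ = 405224/343 reaches it, so n = 3.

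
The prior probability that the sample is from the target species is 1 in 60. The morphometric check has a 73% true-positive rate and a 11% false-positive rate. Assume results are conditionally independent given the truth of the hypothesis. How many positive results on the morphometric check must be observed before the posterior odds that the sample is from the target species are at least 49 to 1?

Prior odds = (1/60)/(59/60) = 1/59.
Likelihood ratio of a positive result = 0.73/0.11 = 73/11.
Target odds = 49.
Need (1/59) × (73/11)ⁿ ≥ 49, i.e. (73/11)ⁿ ≥ 2891.
(73/11)⁴ = 28398241/14641 falls short of 2891 but (73/11)⁵ ≈12872.1 reaches it, so n = 5.

5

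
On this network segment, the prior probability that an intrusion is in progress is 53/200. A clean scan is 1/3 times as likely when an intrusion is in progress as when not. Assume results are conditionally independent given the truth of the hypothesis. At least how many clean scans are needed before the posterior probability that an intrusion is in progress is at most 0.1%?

Prior odds = 0.265/0.735 = 53/147.
Likelihood ratio per clean scan = 1/3.
Target odds: 0.001 ÷ 0.999 = 1/999.
Require (1/3)ⁿ ≤ 1/999 ÷ (53/147) = 49/17649.
(1/3)⁵ = 1/243 is still above 49/17649 but (1/3)⁶ = 1/729 is at or below it, so n = 6.

6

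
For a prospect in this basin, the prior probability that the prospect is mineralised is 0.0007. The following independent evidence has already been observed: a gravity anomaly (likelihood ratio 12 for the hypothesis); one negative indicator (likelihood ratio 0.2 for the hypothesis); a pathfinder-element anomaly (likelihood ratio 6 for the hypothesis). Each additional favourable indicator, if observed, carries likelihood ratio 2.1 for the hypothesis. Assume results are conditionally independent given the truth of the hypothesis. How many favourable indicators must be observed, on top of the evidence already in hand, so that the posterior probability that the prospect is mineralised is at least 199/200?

14

Prior odds = 0.0007/0.9993 = 7/9993.
Combined Bayes factor of the evidence already in hand = 12 × 0.2 × 6 = 14.4.
Odds after that evidence = (7/9993) × 14.4 = 168/16655.
Target odds = 0.995/0.005 = 199.
Need 2.1ⁿ ≥ 199 ÷ (168/16655) = 3314345/168.
2.1¹³ ≈15447.2 falls short of 3314345/168 but 2.1¹⁴ ≈32439.2 reaches it, so n = 14.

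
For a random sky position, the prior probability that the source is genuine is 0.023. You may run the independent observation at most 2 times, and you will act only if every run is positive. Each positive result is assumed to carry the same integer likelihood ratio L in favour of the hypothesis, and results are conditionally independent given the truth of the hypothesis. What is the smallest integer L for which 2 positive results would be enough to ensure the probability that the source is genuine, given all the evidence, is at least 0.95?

29

Prior odds = 0.023/0.977 = 23/977.
Target odds = 0.95/0.05 = 19.
Need L² ≥ 19 ÷ (23/977) = 18563/23.
28² = 784 < 18563/23 ≤ 841 = 29², so L = 29.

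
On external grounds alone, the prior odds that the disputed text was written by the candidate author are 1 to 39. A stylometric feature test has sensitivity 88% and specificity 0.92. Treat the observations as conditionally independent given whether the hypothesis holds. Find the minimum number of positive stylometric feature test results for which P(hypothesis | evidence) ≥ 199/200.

4

Prior odds = 1/39.
False-positive rate = 1 − 0.92 = 0.08; likelihood ratio of a positive = 0.88/0.08 = 11.
Target posterior odds = 0.995/0.005 = 199.
Require 11ⁿ ≥ 199 ÷ (1/39) = 7761.
11³ = 1331 falls short of 7761 but 11⁴ = 14641 reaches it, so n = 4.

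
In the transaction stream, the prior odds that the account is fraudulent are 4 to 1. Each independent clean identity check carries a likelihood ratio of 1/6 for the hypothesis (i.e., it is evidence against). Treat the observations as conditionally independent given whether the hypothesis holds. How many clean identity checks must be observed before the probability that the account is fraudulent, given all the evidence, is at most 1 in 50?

3

Prior odds = 4.
Likelihood ratio per clean identity check = 1/6.
Target posterior odds = 0.02/0.98 = 1/49.
Require (1/6)ⁿ ≤ 1/49 ÷ 4 = 1/196.
(1/6)² = 1/36 is still above 1/196 but (1/6)³ = 1/216 is at or below it, so n = 3.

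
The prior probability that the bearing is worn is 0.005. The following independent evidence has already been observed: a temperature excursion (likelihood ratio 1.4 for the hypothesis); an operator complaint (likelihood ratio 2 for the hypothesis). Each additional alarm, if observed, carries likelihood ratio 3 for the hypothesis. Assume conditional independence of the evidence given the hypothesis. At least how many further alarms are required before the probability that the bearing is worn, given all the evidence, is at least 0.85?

6

Prior odds = 0.005/0.995 = 1/199.
Combined Bayes factor of the evidence already in hand = 1.4 × 2 = 2.8.
Odds after that evidence = (1/199) × 2.8 = 14/995.
Target odds = 0.85/0.15 = 17/3.
Need 3ⁿ ≥ 17/3 ÷ (14/995) = 16915/42.
3⁵ = 243 falls short of 16915/42 but 3⁶ = 729 reaches it, so n = 6.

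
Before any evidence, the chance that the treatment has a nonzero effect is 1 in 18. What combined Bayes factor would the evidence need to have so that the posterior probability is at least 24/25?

Prior odds = (1/18)/(17/18) = 1/17.
Target odds = 0.96/0.04 = 24.
Required Bayes factor = 24 ÷ (1/17) = 408.

408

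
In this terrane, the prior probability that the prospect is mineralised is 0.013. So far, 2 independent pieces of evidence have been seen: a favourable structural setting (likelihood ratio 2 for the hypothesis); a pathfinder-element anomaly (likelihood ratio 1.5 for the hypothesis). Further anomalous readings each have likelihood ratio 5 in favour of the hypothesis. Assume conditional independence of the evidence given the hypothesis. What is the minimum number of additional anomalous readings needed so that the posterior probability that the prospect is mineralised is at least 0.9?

4

Prior odds = 0.013/0.987 = 13/987.
Combined Bayes factor of the evidence already in hand = 2 × 1.5 = 3.
Odds after that evidence = (13/987) × 3 = 13/329.
Target odds = 0.9/0.1 = 9.
Need 5ⁿ ≥ 9 ÷ (13/329) = 2961/13.
5³ = 125 falls short of 2961/13 but 5⁴ = 625 reaches it, so n = 4.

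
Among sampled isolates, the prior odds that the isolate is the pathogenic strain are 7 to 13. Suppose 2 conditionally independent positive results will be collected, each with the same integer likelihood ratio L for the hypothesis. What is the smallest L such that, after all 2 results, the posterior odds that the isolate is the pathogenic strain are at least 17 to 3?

Prior odds = 7/13.
Target odds = 17/3.
Need L² ≥ 17/3 ÷ (7/13) = 221/21.
3² = 9 < 221/21 ≤ 16 = 4², so L = 4.

4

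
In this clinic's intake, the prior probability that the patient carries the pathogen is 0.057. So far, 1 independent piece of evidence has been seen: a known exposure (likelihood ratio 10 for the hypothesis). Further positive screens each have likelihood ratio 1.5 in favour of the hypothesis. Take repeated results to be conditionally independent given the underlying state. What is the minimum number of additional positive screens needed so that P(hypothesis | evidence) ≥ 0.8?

5

Prior odds = 0.057/0.943 = 57/943.
Bayes factor of the evidence already in hand = 10.
Odds after that evidence = (57/943) × 10 = 570/943.
Target odds = 0.8/0.2 = 4.
Need 1.5ⁿ ≥ 4 ÷ (570/943) = 1886/285.
1.5⁴ = 5.0625 falls short of 1886/285 but 1.5⁵ = 7.59375 reaches it, so n = 5.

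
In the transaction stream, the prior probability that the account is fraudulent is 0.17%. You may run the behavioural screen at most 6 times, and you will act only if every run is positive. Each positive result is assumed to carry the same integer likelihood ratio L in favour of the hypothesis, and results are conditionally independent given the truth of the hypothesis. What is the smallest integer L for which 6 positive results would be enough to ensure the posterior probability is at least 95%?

5

Prior odds = 0.0017/0.9983 = 17/9983.
Target odds = 0.95/0.05 = 19.
Need L⁶ ≥ 19 ÷ (17/9983) = 189677/17.
4⁶ = 4096 < 189677/17 ≤ 15625 = 5⁶, so L = 5.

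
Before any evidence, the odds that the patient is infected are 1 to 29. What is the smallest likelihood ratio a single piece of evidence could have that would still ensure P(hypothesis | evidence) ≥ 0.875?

203

Prior odds = 1/29.
Target odds = 0.875/0.125 = 7.
Required Bayes factor = 7 ÷ (1/29) = 203.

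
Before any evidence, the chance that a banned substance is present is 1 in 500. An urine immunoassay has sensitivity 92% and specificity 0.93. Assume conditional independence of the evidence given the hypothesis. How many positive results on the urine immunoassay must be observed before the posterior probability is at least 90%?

4

Prior odds = 0.002/0.998 = 1/499.
False-positive rate = 1 − 0.93 = 0.07; likelihood ratio of a positive = 0.92/0.07 = 92/7.
Target posterior odds = 0.9/0.1 = 9.
Require (92/7)ⁿ ≥ 9 ÷ (1/499) = 4491.
(92/7)³ = 778688/343 falls short of 4491 but (92/7)⁴ = 71639296/2401 reaches it, so n = 4.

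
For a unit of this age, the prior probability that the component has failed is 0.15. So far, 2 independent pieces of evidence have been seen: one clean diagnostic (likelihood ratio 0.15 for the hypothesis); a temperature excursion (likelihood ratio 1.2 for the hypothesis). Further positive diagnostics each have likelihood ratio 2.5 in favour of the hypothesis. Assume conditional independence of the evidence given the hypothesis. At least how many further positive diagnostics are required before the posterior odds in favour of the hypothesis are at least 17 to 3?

6

Prior odds = 0.15/0.85 = 3/17.
Combined Bayes factor of the evidence already in hand = 0.15 × 1.2 = 0.18.
Odds after that evidence = (3/17) × 0.18 = 27/850.
Target odds = 17/3.
Need 2.5ⁿ ≥ 17/3 ÷ (27/850) = 14450/81.
2.5⁵ = 97.65625 falls short of 14450/81 but 2.5⁶ = 244.140625 reaches it, so n = 6.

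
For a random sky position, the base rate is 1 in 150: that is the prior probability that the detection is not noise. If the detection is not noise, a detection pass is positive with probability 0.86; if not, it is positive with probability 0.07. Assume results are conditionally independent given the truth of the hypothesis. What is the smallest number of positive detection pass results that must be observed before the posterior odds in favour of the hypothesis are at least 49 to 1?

Prior odds = (1/150)/(149/150) = 1/149.
Likelihood ratio of a positive = 0.86/0.07 = 86/7.
Target odds = 49.
Require (86/7)ⁿ ≥ 49 ÷ (1/149) = 7301.
(86/7)³ = 636056/343 falls short of 7301 but (86/7)⁴ = 54700816/2401 reaches it, so n = 4.

4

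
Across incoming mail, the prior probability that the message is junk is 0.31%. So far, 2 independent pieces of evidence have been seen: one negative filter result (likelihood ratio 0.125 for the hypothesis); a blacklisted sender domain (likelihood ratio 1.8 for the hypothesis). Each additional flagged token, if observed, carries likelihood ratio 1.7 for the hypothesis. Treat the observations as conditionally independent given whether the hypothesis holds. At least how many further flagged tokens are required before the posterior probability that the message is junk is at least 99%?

23

Prior odds = 0.0031/0.9969 = 31/9969.
Combined Bayes factor of the evidence already in hand = 0.125 × 1.8 = 0.225.
Odds after that evidence = (31/9969) × 0.225 = 93/132920.
Target odds = 0.99/0.01 = 99.
Need 1.7ⁿ ≥ 99 ÷ (93/132920) = 4386360/31.
1.7²² ≈117456 falls short of 4386360/31 but 1.7²³ ≈199676 reaches it, so n = 23.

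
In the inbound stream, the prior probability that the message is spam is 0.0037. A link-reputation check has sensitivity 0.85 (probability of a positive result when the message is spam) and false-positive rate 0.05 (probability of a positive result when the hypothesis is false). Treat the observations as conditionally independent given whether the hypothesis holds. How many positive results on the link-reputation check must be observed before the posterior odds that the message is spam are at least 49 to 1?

4

Prior odds: 0.0037 ÷ 0.9963 = 37/9963.
Likelihood ratio of a positive result = 0.85/0.05 = 17.
Target odds = 49.
Need (37/9963) × 17ⁿ ≥ 49, i.e. 17ⁿ ≥ 488187/37.
17³ = 4913 falls short of 488187/37 but 17⁴ = 83521 reaches it, so n = 4.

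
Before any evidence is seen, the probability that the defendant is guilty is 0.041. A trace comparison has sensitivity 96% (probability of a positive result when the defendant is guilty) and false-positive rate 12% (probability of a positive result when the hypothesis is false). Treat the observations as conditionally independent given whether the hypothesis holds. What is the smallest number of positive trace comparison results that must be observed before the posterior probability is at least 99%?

4

Prior odds: 0.041 ÷ 0.959 = 41/959.
Likelihood ratio of a positive result = 0.96/0.12 = 8.
Target odds: 0.99 ÷ 0.01 = 99.
Require 8ⁿ ≥ 99 ÷ (41/959) = 94941/41.
8³ = 512 falls short of 94941/41 but 8⁴ = 4096 reaches it, so n = 4.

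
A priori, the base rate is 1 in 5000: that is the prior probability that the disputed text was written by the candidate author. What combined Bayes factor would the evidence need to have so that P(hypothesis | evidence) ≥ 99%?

Prior odds = 0.0002/0.9998 = 1/4999.
Target odds = 0.99/0.01 = 99.
Required Bayes factor = 99 ÷ (1/4999) = 494901.

494901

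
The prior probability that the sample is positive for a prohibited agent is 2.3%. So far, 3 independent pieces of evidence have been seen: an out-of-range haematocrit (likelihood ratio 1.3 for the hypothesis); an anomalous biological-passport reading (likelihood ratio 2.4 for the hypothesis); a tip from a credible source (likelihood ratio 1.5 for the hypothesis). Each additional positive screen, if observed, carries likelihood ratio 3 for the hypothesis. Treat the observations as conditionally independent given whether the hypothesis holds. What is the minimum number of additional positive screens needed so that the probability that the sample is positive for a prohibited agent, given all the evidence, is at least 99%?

Prior odds = 0.023/0.977 = 23/977.
Combined Bayes factor of the evidence already in hand = 1.3 × 2.4 × 1.5 = 4.68.
Odds after that evidence = (23/977) × 4.68 = 2691/24425.
Target odds = 0.99/0.01 = 99.
Need 3ⁿ ≥ 99 ÷ (2691/24425) = 268675/299.
3⁶ = 729 falls short of 268675/299 but 3⁷ = 2187 reaches it, so n = 7.

7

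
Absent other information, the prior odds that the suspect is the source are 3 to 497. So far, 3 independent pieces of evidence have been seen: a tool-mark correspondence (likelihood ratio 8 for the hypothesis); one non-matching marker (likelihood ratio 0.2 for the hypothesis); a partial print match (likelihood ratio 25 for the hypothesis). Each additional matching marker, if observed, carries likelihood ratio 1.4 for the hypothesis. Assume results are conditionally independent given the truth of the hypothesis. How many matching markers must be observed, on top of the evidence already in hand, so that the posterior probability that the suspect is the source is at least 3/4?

8

Prior odds = 3/497.
Combined Bayes factor of the evidence already in hand = 8 × 0.2 × 25 = 40.
Odds after that evidence = (3/497) × 40 = 120/497.
Target odds = 0.75/0.25 = 3.
Need 1.4ⁿ ≥ 3 ÷ (120/497) = 12.425.
1.4⁷ = 823543/78125 falls short of 12.425 but 1.4⁸ = 5764801/390625 reaches it, so n = 8.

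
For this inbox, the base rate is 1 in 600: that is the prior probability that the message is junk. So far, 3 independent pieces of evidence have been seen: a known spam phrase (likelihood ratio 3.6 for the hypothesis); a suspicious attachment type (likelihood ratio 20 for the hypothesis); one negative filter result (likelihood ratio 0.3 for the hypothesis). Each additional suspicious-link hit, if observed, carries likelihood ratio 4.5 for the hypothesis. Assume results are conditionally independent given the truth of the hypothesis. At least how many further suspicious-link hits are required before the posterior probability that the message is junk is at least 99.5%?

Prior odds = (1/600)/(599/600) = 1/599.
Combined Bayes factor of the evidence already in hand = 3.6 × 20 × 0.3 = 21.6.
Odds after that evidence = (1/599) × 21.6 = 108/2995.
Target odds = 0.995/0.005 = 199.
Need 4.5ⁿ ≥ 199 ÷ (108/2995) = 596005/108.
4.5⁵ = 1845.28125 falls short of 596005/108 but 4.5⁶ = 8303.765625 reaches it, so n = 6.

6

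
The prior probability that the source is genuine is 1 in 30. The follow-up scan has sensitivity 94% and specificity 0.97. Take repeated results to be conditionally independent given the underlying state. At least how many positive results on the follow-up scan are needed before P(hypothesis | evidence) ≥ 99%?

Prior odds: (1/30) ÷ (29/30) = 1/29.
False-positive rate = 1 − 0.97 = 0.03; likelihood ratio of a positive = 0.94/0.03 = 94/3.
Target posterior odds = 0.99/0.01 = 99.
Need (1/29) × (94/3)ⁿ ≥ 99, i.e. (94/3)ⁿ ≥ 2871.
(94/3)² = 8836/9 falls short of 2871 but (94/3)³ = 830584/27 reaches it, so n = 3.

3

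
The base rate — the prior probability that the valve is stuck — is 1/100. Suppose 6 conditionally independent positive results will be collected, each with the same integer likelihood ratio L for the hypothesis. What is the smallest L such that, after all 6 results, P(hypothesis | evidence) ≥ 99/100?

5

Prior odds = 0.01/0.99 = 1/99.
Target odds = 0.99/0.01 = 99.
Need L⁶ ≥ 99 ÷ (1/99) = 9801.
4⁶ = 4096 < 9801 ≤ 15625 = 5⁶, so L = 5.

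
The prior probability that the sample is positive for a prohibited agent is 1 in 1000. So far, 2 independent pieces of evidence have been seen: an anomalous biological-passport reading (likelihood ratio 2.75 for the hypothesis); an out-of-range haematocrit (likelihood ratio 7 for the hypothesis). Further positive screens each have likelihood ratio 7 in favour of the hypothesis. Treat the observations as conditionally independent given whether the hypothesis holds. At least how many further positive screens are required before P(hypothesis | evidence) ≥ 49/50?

Prior odds = 0.001/0.999 = 1/999.
Combined Bayes factor of the evidence already in hand = 2.75 × 7 = 19.25.
Odds after that evidence = (1/999) × 19.25 = 77/3996.
Target odds = 0.98/0.02 = 49.
Need 7ⁿ ≥ 49 ÷ (77/3996) = 27972/11.
7⁴ = 2401 falls short of 27972/11 but 7⁵ = 16807 reaches it, so n = 5.

5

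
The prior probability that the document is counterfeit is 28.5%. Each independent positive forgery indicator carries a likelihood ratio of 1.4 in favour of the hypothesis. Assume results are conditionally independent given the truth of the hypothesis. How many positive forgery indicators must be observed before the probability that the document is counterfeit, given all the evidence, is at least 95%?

12

Prior odds: 0.285 ÷ 0.715 = 57/143.
Likelihood ratio per positive forgery indicator = 1.4.
Target posterior odds = 0.95/0.05 = 19.
Require 1.4ⁿ ≥ 19 ÷ (57/143) = 143/3.
1.4¹¹ ≈40.4957 falls short of 143/3 but 1.4¹² ≈56.6939 reaches it, so n = 12.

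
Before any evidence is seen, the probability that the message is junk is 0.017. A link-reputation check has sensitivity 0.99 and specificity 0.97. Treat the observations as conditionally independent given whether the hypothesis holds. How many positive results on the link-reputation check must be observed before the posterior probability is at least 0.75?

2

Prior odds = 0.017/0.983 = 17/983.
False-positive rate = 1 − 0.97 = 0.03; likelihood ratio of a positive = 0.99/0.03 = 33.
Target odds: 0.75 ÷ 0.25 = 3.
Need (17/983) × 33ⁿ ≥ 3, i.e. 33ⁿ ≥ 2949/17.
33¹ = 33 falls short of 2949/17 but 33² = 1089 reaches it, so n = 2.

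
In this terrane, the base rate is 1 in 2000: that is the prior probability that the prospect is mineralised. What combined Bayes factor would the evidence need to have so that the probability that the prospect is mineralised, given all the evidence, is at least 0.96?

47976

Prior odds = 0.0005/0.9995 = 1/1999.
Target odds = 0.96/0.04 = 24.
Required Bayes factor = 24 ÷ (1/1999) = 47976.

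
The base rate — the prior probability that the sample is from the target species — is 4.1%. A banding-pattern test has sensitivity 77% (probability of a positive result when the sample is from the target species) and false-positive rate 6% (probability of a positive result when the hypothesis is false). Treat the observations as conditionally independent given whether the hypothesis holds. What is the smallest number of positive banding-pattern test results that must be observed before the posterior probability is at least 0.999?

Prior odds = 0.041/0.959 = 41/959.
Likelihood ratio of a positive result = 0.77/0.06 = 77/6.
Target odds: 0.999 ÷ 0.001 = 999.
Need (41/959) × (77/6)ⁿ ≥ 999, i.e. (77/6)ⁿ ≥ 958041/41.
(77/6)³ = 456533/216 falls short of 958041/41 but (77/6)⁴ = 35153041/1296 reaches it, so n = 4.

4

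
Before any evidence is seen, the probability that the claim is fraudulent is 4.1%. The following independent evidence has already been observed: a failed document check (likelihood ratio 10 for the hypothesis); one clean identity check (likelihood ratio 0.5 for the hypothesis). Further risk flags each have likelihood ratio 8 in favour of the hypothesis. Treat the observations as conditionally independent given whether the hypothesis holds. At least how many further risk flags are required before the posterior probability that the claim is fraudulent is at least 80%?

Prior odds = 0.041/0.959 = 41/959.
Combined Bayes factor of the evidence already in hand = 10 × 0.5 = 5.
Odds after that evidence = (41/959) × 5 = 205/959.
Target odds = 0.8/0.2 = 4.
Need 8ⁿ ≥ 4 ÷ (205/959) = 3836/205.
8¹ = 8 falls short of 3836/205 but 8² = 64 reaches it, so n = 2.

2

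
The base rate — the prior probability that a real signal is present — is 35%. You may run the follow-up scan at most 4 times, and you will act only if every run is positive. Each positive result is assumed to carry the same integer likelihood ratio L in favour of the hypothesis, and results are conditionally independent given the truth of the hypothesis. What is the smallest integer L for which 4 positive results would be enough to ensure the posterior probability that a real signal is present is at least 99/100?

4

Prior odds = 0.35/0.65 = 7/13.
Target odds = 0.99/0.01 = 99.
Need L⁴ ≥ 99 ÷ (7/13) = 1287/7.
3⁴ = 81 < 1287/7 ≤ 256 = 4⁴, so L = 4.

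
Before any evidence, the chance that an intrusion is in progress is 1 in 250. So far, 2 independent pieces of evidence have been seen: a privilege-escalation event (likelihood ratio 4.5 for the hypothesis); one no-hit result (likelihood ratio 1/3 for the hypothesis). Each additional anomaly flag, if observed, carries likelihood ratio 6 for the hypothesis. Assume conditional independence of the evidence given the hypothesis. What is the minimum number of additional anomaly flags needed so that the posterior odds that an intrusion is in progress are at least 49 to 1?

Prior odds = 0.004/0.996 = 1/249.
Combined Bayes factor of the evidence already in hand = 4.5 × (1/3) = 1.5.
Odds after that evidence = (1/249) × 1.5 = 1/166.
Target odds = 49.
Need 6ⁿ ≥ 49 ÷ (1/166) = 8134.
6⁵ = 7776 falls short of 8134 but 6⁶ = 46656 reaches it, so n = 6.

6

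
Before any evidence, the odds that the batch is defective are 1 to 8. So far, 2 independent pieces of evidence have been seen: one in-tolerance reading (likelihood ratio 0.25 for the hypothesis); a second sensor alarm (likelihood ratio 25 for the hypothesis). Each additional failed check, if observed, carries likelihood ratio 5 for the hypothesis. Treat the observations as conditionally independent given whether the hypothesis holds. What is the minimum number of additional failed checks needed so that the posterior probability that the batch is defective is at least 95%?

2

Prior odds = 0.125.
Combined Bayes factor of the evidence already in hand = 0.25 × 25 = 6.25.
Odds after that evidence = 0.125 × 6.25 = 0.78125.
Target odds = 0.95/0.05 = 19.
Need 5ⁿ ≥ 19 ÷ 0.78125 = 24.32.
5¹ = 5 falls short of 24.32 but 5² = 25 reaches it, so n = 2.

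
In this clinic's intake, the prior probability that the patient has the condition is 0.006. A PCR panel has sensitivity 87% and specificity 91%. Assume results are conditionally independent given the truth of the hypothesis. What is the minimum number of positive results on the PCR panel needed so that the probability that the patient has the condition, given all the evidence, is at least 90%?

4

Prior odds: 0.006 ÷ 0.994 = 3/497.
False-positive rate = 1 − 0.91 = 0.09; likelihood ratio of a positive = 0.87/0.09 = 29/3.
Target posterior odds = 0.9/0.1 = 9.
Require (29/3)ⁿ ≥ 9 ÷ (3/497) = 1491.
(29/3)³ = 24389/27 falls short of 1491 but (29/3)⁴ = 707281/81 reaches it, so n = 4.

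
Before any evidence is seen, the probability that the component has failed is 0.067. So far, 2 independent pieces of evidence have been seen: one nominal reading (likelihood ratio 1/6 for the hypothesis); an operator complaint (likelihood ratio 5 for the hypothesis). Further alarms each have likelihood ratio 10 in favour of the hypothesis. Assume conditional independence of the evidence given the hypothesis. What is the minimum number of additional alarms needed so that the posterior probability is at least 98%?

Prior odds = 0.067/0.933 = 67/933.
Combined Bayes factor of the evidence already in hand = (1/6) × 5 = 5/6.
Odds after that evidence = (67/933) × 5/6 = 335/5598.
Target odds = 0.98/0.02 = 49.
Need 10ⁿ ≥ 49 ÷ (335/5598) = 274302/335.
10² = 100 falls short of 274302/335 but 10³ = 1000 reaches it, so n = 3.

3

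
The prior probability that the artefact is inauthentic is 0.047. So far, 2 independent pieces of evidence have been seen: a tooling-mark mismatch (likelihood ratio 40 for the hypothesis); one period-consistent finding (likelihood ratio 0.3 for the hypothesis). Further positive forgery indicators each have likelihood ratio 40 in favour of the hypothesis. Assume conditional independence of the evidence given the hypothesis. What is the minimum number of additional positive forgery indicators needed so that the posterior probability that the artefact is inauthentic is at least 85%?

Prior odds = 0.047/0.953 = 47/953.
Combined Bayes factor of the evidence already in hand = 40 × 0.3 = 12.
Odds after that evidence = (47/953) × 12 = 564/953.
Target odds = 0.85/0.15 = 17/3.
Need 40ⁿ ≥ 17/3 ÷ (564/953) = 16201/1692.
40¹ = 40, which meets the required 16201/1692; so n = 1.

1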